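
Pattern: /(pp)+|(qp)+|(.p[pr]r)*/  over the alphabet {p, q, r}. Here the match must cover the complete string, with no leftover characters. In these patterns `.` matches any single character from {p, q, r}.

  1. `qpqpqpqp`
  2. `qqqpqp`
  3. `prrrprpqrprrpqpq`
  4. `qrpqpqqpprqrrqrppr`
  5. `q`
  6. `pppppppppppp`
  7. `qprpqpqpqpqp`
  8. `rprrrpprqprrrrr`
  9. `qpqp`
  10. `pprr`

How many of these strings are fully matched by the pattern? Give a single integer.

4

1 → match
2 → no match
3 → no match
4 → no match
5 → no match
6 → match
7 → no match
8 → no match
9 → match
10 → match
Total matched: 4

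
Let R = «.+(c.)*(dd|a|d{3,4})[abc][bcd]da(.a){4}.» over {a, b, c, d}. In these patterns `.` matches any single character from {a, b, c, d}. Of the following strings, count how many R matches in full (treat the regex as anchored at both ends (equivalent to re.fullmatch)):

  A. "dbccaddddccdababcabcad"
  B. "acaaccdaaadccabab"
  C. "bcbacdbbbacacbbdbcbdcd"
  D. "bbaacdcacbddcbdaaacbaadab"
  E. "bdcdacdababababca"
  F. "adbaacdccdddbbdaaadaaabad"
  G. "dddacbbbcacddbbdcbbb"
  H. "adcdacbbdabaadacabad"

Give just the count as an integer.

A → no match
B → no match
C → no match
D → no match
E → no match
F → match
G → no match
H → no match
Total matched: 1

1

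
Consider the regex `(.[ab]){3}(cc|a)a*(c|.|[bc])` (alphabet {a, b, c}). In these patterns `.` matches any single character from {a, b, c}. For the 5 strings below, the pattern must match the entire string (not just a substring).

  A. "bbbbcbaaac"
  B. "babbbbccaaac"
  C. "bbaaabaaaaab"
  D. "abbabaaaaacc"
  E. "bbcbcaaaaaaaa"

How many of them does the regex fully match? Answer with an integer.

A → match
B → match
C → match
D → no match
E → match
Total matched: 4

4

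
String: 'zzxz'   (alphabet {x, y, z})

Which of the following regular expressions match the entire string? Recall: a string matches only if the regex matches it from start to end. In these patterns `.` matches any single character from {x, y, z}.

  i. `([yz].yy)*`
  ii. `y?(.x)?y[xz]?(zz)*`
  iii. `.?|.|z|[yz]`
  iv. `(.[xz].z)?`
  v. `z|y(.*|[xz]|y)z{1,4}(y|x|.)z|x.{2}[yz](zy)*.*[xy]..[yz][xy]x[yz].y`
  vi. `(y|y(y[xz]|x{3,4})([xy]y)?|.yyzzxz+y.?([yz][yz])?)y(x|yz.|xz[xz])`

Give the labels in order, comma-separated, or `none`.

i → no match
ii → no match
iii → no match
iv → match
v → no match
vi → no match

iv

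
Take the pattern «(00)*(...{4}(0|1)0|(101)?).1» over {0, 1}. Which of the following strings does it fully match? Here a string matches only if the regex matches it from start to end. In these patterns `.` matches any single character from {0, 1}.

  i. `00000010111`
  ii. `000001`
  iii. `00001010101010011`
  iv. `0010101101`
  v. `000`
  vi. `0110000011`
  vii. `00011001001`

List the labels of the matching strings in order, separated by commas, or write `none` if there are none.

i → match
ii → match
iii → no match
iv → no match
v → no match — must end with `1`
vi → match
vii → no match

i, ii, vi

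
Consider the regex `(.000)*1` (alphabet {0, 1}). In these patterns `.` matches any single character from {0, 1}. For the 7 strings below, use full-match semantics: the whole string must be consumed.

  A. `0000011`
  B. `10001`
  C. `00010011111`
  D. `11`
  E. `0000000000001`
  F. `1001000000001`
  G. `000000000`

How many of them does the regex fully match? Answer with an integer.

2

A → no match
B → match
C → no match
D → no match
E → match
F → no match
G → no match — must end with `1`
Total matched: 2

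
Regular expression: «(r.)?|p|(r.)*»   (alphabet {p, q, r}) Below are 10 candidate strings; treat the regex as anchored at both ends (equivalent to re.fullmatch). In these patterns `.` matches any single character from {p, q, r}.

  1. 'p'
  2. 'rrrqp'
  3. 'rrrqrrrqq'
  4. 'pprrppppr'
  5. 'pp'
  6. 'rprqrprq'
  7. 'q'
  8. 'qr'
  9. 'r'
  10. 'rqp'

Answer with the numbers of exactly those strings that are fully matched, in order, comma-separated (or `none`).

1, 6

1 → match
2 → no match
3 → no match
4 → no match
5 → no match
6 → match
7 → no match
8 → no match
9 → no match
10 → no match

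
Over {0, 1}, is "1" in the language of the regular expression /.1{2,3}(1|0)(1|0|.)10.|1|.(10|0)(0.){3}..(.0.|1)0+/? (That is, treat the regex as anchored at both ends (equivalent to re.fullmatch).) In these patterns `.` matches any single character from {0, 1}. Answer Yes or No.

Yes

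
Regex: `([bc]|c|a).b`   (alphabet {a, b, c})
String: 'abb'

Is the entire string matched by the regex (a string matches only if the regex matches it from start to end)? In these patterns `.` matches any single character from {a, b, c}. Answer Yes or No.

Yes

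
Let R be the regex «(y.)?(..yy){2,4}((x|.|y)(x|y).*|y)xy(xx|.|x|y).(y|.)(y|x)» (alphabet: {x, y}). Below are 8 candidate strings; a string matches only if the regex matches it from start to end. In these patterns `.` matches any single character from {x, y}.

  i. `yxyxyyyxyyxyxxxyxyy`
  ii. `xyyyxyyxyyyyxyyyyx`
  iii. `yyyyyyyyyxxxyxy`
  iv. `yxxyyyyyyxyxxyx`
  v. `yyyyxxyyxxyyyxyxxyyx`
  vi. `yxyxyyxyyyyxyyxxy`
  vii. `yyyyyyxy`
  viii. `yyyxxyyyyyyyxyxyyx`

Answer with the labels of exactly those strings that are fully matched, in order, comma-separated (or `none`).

i → no match
ii → no match
iii → no match
iv → no match
v → match
vi → match
vii → no match
viii → no match

v, vi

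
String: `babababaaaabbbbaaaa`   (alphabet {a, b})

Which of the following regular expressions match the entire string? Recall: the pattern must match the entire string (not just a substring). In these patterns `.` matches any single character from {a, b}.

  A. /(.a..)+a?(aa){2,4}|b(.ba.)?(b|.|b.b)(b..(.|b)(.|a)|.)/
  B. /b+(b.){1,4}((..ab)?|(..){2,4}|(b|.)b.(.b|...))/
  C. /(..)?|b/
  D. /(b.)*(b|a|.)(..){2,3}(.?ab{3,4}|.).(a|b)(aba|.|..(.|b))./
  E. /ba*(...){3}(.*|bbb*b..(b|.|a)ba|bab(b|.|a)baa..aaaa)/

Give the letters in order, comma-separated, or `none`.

A → no match
B → no match
C → no match
D → match
E → match

D, E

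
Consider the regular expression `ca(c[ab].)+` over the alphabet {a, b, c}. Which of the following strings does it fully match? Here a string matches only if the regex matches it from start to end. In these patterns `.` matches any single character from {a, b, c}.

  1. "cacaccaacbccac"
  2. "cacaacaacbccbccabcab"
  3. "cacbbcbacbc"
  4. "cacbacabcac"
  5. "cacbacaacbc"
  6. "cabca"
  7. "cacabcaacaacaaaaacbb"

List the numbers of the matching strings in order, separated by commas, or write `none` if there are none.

1, 2, 3, 4, 5

1 → match
2 → match
3 → match
4 → match
5 → match
6 → no match — must start with "cac"
7 → no match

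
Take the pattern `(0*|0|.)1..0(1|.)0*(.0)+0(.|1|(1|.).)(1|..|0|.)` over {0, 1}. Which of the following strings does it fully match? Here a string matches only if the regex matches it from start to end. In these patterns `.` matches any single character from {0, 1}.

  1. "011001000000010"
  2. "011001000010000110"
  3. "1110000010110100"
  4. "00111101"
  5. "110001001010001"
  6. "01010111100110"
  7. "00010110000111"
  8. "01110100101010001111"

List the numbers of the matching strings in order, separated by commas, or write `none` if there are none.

1, 2, 5

1 → match
2 → match
3 → no match
4 → no match
5 → match
6 → no match
7 → no match
8 → no match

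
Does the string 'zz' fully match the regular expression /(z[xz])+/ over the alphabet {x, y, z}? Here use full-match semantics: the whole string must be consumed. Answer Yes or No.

Yes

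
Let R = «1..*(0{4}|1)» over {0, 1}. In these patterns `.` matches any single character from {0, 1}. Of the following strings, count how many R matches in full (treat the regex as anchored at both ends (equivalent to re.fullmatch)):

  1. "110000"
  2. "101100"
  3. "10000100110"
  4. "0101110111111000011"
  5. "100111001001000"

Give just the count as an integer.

1 → match
2 → no match
3 → no match
4 → no match — must start with "1"
5 → no match
Total matched: 1

1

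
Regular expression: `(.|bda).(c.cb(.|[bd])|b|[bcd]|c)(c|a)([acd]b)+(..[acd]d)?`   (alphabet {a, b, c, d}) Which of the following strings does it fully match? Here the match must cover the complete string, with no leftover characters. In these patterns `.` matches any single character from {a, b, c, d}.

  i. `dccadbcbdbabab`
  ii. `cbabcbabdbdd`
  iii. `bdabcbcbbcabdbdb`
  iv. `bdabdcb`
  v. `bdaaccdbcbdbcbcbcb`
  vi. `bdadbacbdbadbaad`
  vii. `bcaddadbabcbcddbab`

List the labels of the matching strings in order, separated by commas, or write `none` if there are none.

i, iii, v

i → match
ii. `cbabcbabdbdd` → no match
iii → match
iv. `bdabdcb` → no match
v → match
vi → no match
vii → no match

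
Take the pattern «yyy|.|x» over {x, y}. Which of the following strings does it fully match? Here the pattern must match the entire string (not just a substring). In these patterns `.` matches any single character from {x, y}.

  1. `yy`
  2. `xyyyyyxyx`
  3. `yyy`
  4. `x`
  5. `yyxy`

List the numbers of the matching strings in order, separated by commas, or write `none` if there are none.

1. `yy` → no match
2. `xyyyyyxyx` → no match
3. `yyy` → match
4. `x` → match
5. `yyxy` → no match

3, 4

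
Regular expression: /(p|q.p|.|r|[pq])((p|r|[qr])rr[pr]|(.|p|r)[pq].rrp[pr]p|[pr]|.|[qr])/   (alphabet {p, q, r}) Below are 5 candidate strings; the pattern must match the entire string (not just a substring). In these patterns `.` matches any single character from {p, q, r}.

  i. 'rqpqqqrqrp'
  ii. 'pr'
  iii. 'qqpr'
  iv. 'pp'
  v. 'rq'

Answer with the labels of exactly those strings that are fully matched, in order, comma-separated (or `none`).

ii, iii, iv, v

i → no match
ii → match
iii → match
iv → match
v → match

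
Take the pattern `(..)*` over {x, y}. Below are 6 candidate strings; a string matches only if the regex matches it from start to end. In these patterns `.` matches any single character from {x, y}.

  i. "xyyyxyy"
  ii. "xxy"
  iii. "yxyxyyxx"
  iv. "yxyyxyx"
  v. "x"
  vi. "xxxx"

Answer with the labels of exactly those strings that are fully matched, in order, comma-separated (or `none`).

iii, vi

i. "xyyyxyy" → no match
ii. "xxy" → no match
iii. "yxyxyyxx" → match
iv. "yxyyxyx" → no match
v. "x" → no match
vi. "xxxx" → match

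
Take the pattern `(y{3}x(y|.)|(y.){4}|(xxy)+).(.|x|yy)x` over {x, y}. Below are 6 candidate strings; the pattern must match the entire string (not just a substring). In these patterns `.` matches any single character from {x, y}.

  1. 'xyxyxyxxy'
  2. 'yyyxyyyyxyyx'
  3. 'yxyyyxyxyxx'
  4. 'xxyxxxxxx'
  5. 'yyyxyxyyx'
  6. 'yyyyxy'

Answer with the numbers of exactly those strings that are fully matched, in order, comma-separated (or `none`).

2, 3, 5

1 → no match — must end with 'x'
2 → match
3 → match
4 → no match
5 → match
6 → no match — must end with 'x'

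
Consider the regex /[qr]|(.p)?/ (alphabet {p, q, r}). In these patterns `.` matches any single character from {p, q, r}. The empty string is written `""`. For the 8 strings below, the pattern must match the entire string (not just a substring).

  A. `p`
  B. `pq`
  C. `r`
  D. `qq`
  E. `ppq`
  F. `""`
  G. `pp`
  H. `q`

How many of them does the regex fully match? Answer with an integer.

4

A. `p` → no match
B. `pq` → no match
C. `r` → match
D. `qq` → no match
E. `ppq` → no match
F. `""` → match
G. `pp` → match
H. `q` → match
Total matched: 4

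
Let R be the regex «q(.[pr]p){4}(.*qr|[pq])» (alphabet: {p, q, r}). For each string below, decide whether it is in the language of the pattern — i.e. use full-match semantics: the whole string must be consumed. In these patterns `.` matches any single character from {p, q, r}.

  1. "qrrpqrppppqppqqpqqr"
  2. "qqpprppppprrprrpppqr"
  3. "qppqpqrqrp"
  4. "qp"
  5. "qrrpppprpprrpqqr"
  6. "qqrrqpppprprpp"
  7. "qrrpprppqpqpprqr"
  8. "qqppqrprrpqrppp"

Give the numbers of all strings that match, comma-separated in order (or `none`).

1, 2, 5

1 → match
2 → match
3 → no match
4 → no match
5 → match
6 → no match
7 → no match
8 → no match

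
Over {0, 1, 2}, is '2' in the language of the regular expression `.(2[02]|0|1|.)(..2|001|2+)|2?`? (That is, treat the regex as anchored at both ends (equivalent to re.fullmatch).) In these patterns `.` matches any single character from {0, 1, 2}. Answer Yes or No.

Yes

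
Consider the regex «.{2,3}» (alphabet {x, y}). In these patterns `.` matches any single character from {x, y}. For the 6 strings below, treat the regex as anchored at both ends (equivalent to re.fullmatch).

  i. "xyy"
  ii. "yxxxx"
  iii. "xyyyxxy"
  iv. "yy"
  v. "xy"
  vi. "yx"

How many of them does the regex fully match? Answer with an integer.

i → match
ii → no match
iii → no match
iv → match
v → match
vi → match
Total matched: 4

4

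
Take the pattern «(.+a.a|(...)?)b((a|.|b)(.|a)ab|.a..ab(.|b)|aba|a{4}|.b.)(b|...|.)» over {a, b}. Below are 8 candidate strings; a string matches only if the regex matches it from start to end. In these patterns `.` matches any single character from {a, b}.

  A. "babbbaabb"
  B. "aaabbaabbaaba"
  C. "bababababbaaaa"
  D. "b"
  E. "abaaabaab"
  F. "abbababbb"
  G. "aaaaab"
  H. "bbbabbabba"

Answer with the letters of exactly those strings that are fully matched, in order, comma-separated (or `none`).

A. "babbbaabb" → match
B → no match
C → no match
D. "b" → no match
E. "abaaabaab" → no match
F. "abbababbb" → no match
G. "aaaaab" → no match
H. "bbbabbabba" → no match

A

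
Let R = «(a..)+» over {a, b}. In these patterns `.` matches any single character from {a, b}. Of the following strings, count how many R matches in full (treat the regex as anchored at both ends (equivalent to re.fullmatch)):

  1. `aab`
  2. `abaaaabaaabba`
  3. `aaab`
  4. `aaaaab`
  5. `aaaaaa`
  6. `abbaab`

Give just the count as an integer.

4

1 → match
2 → no match
3 → no match
4 → match
5 → match
6 → match
Total matched: 4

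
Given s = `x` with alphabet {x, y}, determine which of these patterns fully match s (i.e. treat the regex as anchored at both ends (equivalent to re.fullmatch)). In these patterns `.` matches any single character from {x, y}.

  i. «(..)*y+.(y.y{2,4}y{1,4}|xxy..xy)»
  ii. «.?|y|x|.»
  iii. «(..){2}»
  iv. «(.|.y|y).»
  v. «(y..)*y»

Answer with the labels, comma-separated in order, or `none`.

i → no match
ii → match
iii → no match
iv → no match
v → no match — must end with `y`

ii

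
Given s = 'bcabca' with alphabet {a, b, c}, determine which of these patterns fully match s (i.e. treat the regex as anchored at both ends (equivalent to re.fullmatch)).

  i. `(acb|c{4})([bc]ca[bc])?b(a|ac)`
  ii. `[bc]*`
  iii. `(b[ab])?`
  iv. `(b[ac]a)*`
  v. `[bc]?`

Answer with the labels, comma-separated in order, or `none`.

iv

i → no match
ii → no match
iii → no match
iv → match
v → no match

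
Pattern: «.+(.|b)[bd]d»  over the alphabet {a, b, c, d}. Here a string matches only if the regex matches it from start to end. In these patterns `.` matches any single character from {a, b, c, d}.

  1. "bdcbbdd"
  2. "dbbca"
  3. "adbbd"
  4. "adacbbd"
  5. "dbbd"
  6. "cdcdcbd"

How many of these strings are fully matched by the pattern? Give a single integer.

1 → match
2 → no match — must end with "d"
3 → match
4 → match
5 → match
6 → match
Total matched: 5

5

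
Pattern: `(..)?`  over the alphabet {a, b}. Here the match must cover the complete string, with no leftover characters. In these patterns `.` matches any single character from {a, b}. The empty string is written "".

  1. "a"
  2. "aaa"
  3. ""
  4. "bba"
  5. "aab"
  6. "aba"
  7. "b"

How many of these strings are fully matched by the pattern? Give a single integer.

1 → no match
2 → no match
3 → match
4 → no match
5 → no match
6 → no match
7 → no match
Total matched: 1

1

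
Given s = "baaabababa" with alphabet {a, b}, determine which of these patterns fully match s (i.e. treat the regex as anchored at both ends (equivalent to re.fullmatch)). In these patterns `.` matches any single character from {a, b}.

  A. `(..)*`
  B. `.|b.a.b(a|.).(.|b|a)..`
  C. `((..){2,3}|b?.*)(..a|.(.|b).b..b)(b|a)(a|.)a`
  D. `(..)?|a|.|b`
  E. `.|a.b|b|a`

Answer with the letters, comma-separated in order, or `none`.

A, B

A → match
B → match
C → no match
D → no match
E → no match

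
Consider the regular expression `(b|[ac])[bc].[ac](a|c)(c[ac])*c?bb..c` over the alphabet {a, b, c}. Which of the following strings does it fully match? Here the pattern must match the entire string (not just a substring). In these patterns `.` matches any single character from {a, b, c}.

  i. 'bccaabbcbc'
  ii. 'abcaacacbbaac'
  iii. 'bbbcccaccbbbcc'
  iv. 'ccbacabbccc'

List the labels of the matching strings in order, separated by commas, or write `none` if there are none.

i, ii, iii

i → match
ii → match
iii → match
iv → no match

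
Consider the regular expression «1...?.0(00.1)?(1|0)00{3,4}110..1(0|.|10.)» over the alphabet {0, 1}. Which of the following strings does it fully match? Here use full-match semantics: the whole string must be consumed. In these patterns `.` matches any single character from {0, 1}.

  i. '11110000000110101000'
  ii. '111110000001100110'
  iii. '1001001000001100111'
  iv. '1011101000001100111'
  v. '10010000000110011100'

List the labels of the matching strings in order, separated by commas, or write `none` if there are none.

ii, iii, iv, v

i → no match
ii → match
iii → match
iv → match
v → match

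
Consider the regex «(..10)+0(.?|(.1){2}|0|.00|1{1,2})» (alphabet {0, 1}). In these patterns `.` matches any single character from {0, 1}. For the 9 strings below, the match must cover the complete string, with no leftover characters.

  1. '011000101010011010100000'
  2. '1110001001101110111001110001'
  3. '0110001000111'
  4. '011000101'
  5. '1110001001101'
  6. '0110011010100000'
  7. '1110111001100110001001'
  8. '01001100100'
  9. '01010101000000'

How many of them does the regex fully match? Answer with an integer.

6

1 → match
2 → no match
3 → match
4. '011000101' → match
5 → match
6 → match
7 → match
8. '01001100100' → no match
9 → no match
Total matched: 6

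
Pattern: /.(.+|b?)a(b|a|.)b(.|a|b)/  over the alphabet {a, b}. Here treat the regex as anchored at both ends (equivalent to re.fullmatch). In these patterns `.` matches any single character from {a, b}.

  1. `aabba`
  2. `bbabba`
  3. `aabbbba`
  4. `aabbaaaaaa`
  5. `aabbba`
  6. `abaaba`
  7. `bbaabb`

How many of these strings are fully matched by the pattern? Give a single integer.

1 → match
2 → match
3 → no match
4 → no match
5 → no match
6 → match
7 → match
Total matched: 4

4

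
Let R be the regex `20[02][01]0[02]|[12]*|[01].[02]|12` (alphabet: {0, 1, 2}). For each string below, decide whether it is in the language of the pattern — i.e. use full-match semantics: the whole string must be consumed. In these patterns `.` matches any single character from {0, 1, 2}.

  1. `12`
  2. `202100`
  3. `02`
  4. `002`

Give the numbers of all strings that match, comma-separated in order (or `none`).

1, 2, 4

1. `12` → match
2. `202100` → match
3. `02` → no match
4. `002` → match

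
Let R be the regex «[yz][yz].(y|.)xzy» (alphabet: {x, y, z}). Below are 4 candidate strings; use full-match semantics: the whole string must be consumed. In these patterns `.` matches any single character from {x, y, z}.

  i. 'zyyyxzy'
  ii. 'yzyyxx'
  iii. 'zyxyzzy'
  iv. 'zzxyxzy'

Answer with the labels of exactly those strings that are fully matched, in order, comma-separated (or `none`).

i → match
ii → no match — must end with 'xzy'
iii → no match — must end with 'xzy'
iv → match

i, iv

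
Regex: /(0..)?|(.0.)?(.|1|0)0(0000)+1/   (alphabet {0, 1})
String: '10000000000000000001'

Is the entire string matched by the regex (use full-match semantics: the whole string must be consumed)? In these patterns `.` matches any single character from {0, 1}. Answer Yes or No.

No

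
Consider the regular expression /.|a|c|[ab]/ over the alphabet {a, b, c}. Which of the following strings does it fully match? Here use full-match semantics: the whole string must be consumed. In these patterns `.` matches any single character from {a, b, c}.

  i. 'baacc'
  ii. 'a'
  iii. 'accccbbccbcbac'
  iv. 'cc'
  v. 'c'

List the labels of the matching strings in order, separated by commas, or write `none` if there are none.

i. 'baacc' → no match
ii. 'a' → match
iii → no match
iv. 'cc' → no match
v. 'c' → match

ii, v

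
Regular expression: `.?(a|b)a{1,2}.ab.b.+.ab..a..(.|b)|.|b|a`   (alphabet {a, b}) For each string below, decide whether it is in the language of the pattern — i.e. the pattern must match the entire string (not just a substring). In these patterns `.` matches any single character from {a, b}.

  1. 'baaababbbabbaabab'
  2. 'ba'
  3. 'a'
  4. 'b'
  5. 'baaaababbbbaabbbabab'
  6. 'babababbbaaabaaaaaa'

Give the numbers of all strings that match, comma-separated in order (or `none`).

1, 3, 4, 5, 6

1 → match
2 → no match
3 → match
4 → match
5 → match
6 → match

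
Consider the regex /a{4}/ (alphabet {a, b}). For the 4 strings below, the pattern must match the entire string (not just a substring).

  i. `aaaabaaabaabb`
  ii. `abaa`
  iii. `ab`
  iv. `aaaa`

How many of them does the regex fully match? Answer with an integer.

i → no match — must end with `a`
ii → no match
iii → no match — must end with `a`
iv → match
Total matched: 1

1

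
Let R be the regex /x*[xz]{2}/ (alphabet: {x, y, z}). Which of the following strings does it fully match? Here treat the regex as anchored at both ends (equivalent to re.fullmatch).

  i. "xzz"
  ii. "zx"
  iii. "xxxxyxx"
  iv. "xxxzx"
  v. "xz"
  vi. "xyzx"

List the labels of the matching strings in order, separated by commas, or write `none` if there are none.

i, ii, iv, v

i → match
ii → match
iii → no match
iv → match
v → match
vi → no match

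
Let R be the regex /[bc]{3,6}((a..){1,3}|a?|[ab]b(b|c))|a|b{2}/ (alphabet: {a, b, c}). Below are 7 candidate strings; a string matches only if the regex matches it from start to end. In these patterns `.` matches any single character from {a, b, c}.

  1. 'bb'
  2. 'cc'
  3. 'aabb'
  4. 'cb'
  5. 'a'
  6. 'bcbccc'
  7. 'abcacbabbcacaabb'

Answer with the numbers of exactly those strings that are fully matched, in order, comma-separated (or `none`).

1, 5, 6

1 → match
2 → no match
3 → no match
4 → no match
5 → match
6 → match
7 → no match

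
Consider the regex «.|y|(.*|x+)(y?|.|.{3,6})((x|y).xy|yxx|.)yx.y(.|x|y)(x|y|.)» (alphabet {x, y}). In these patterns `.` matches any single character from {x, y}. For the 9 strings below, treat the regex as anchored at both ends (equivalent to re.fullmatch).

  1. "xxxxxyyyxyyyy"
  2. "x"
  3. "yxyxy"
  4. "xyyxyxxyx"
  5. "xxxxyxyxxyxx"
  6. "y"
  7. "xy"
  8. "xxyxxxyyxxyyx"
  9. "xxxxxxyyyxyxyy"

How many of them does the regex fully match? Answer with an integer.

5

1 → match
2 → match
3 → no match
4 → no match
5 → match
6 → match
7 → no match
8 → match
9 → no match
Total matched: 5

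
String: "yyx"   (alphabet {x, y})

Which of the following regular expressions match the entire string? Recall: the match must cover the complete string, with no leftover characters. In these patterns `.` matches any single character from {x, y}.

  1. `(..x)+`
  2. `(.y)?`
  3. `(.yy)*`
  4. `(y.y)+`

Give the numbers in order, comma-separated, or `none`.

1

1 → match
2 → no match
3 → no match
4 → no match — must end with "y"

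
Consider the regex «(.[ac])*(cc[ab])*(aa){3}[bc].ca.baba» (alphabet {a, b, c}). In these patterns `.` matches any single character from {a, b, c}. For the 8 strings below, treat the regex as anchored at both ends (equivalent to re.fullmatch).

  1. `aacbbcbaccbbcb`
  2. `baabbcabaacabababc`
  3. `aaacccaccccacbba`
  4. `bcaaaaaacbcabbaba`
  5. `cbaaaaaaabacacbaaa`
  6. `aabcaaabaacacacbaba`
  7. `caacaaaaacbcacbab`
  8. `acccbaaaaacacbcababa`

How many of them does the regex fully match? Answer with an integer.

1

1 → no match — must end with `baba`
2 → no match — must end with `baba`
3 → no match — must end with `baba`
4 → match
5 → no match — must end with `baba`
6 → no match
7 → no match — must end with `baba`
8 → no match
Total matched: 1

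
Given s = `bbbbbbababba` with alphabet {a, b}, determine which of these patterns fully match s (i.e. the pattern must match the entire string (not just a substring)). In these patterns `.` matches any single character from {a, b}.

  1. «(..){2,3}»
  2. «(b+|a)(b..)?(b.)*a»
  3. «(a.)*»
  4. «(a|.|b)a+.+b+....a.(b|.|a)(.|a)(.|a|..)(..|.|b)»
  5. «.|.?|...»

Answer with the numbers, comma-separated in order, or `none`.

2

1 → no match
2 → match
3 → no match
4 → no match
5 → no match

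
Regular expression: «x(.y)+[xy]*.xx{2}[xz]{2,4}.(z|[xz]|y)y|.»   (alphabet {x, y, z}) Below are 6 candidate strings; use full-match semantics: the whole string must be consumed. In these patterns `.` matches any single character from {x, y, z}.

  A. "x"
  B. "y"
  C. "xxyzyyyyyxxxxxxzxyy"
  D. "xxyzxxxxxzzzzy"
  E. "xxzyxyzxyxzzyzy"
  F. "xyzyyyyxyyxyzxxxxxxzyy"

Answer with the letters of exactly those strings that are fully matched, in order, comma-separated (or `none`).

A, B, C, D

A → match
B → match
C → match
D → match
E → no match
F → no match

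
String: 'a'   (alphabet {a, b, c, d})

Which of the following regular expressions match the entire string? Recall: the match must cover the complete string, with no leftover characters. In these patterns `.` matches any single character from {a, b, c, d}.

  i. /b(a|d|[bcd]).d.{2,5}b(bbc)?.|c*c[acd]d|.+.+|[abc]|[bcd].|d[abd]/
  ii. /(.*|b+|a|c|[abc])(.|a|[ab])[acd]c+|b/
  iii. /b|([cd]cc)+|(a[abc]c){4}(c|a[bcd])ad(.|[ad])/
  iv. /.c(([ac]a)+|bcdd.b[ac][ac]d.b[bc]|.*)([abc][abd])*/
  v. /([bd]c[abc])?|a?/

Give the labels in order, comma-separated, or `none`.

i → match
ii → no match
iii → no match
iv → no match
v → match

i, v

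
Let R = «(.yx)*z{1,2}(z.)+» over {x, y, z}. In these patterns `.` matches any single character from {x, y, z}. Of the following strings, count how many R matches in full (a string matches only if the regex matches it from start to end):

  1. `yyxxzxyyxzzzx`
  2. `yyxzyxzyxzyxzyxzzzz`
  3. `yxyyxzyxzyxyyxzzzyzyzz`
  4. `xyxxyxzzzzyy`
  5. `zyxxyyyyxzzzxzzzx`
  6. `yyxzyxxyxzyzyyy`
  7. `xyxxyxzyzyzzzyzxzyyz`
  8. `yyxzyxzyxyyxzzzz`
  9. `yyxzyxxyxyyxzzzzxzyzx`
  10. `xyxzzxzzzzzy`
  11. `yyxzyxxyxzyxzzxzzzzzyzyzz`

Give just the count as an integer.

1 → no match
2 → match
3 → no match
4 → no match
5 → no match
6 → no match
7 → no match
8 → match
9 → match
10 → match
11 → match
Total matched: 5

5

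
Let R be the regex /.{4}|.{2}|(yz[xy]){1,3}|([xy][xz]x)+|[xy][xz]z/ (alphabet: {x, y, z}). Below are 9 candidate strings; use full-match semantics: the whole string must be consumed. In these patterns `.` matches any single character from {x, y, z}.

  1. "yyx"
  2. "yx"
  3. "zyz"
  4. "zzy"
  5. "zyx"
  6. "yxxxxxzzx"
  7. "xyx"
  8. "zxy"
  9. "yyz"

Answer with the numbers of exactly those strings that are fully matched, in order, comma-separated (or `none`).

2

1. "yyx" → no match
2. "yx" → match
3. "zyz" → no match
4. "zzy" → no match
5. "zyx" → no match
6. "yxxxxxzzx" → no match
7. "xyx" → no match
8. "zxy" → no match
9. "yyz" → no match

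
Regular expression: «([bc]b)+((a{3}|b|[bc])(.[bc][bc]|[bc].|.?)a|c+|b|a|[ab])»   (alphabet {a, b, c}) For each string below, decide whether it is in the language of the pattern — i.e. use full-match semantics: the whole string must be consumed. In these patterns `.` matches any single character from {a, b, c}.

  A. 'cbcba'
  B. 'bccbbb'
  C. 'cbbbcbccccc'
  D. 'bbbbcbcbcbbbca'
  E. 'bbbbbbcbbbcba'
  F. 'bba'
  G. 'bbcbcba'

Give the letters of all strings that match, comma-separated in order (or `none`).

A, C, D, E, F, G

A. 'cbcba' → match
B. 'bccbbb' → no match
C. 'cbbbcbccccc' → match
D → match
E → match
F. 'bba' → match
G. 'bbcbcba' → match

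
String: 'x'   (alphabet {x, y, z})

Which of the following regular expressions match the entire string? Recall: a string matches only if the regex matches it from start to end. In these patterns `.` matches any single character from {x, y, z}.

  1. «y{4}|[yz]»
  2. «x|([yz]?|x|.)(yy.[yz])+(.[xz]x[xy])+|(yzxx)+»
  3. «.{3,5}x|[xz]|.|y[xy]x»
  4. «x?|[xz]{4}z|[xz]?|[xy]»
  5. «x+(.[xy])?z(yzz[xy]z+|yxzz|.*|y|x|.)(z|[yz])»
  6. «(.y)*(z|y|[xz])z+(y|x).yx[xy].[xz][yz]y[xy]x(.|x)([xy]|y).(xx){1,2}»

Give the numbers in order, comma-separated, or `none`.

2, 3, 4

1 → no match
2 → match
3 → match
4 → match
5 → no match
6 → no match — must end with 'xx'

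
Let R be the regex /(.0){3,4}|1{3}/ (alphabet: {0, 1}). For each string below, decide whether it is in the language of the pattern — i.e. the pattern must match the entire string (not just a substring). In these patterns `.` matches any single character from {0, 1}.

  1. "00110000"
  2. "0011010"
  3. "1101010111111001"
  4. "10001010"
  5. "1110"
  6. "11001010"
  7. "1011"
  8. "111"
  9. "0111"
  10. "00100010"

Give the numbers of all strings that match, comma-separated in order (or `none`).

1 → no match
2 → no match
3 → no match
4 → match
5 → no match
6 → no match
7 → no match
8 → match
9 → no match
10 → match

4, 8, 10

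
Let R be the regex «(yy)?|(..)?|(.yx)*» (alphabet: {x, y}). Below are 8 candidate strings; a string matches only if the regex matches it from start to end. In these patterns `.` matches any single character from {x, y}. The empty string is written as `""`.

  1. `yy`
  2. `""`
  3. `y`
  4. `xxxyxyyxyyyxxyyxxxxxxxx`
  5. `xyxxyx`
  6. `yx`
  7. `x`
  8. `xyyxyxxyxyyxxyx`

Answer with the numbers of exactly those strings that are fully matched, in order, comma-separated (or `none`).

1 → match
2 → match
3 → no match
4 → no match
5 → match
6 → match
7 → no match
8 → no match

1, 2, 5, 6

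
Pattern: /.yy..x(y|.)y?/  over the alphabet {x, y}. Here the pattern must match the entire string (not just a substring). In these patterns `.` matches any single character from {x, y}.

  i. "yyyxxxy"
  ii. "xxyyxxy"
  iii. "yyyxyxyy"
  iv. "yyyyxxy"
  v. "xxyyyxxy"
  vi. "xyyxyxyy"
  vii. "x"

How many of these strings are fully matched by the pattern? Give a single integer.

4

i → match
ii → no match
iii → match
iv → match
v → no match
vi → match
vii → no match
Total matched: 4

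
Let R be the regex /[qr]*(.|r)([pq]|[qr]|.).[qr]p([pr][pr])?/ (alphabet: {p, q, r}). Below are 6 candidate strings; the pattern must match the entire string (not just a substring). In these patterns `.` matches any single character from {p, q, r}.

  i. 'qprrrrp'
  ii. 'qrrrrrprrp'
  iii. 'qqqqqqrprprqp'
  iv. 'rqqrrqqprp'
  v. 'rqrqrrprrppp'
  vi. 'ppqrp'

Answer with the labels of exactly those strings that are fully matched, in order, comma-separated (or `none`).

ii, iv, v, vi

i → no match
ii → match
iii → no match
iv → match
v → match
vi → match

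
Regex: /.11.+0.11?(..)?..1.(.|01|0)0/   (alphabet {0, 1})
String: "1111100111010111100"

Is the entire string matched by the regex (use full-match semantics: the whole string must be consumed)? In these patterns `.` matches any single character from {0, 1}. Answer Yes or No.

No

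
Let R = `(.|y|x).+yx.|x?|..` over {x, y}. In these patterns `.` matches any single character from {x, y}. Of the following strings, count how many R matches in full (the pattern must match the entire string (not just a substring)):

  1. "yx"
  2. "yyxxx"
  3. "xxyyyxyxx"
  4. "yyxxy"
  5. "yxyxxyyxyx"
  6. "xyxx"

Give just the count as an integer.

2

1. "yx" → match
2. "yyxxx" → no match
3. "xxyyyxyxx" → match
4. "yyxxy" → no match
5. "yxyxxyyxyx" → no match
6. "xyxx" → no match
Total matched: 2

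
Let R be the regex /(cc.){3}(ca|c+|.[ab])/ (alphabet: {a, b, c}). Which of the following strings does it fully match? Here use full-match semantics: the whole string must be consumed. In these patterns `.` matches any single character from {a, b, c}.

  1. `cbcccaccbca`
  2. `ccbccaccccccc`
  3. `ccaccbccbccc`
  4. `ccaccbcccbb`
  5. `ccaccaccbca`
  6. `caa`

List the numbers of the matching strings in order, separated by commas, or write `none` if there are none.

2, 3, 4, 5

1. `cbcccaccbca` → no match — must start with `cc`
2 → match
3. `ccaccbccbccc` → match
4. `ccaccbcccbb` → match
5. `ccaccaccbca` → match
6. `caa` → no match — must start with `cc`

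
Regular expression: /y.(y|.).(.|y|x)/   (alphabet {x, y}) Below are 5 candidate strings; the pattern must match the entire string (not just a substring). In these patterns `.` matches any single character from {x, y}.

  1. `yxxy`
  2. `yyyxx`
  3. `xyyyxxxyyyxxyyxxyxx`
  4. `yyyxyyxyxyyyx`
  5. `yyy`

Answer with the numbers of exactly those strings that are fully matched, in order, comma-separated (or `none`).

2

1. `yxxy` → no match
2. `yyyxx` → match
3 → no match — must start with `y`
4 → no match
5. `yyy` → no match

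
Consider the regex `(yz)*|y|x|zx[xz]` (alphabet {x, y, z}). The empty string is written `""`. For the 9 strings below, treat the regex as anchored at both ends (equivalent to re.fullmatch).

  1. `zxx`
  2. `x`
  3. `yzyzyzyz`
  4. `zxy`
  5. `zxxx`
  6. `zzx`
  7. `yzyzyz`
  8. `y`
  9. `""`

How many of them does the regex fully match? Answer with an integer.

6

1 → match
2 → match
3 → match
4 → no match
5 → no match
6 → no match
7 → match
8 → match
9 → match
Total matched: 6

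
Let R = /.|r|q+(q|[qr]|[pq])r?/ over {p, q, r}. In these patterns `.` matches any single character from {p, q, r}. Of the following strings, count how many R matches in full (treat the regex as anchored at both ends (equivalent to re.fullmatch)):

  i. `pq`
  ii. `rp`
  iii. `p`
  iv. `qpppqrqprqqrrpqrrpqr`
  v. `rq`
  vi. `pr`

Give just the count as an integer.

1

i → no match
ii → no match
iii → match
iv → no match
v → no match
vi → no match
Total matched: 1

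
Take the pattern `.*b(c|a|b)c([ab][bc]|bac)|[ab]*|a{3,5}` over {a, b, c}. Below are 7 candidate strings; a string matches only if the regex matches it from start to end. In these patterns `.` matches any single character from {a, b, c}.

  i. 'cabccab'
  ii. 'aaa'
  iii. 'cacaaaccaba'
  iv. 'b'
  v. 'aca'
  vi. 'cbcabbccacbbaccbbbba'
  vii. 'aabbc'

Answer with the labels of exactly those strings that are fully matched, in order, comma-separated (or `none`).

i → match
ii → match
iii → no match
iv → match
v → no match
vi → no match
vii → no match

i, ii, iv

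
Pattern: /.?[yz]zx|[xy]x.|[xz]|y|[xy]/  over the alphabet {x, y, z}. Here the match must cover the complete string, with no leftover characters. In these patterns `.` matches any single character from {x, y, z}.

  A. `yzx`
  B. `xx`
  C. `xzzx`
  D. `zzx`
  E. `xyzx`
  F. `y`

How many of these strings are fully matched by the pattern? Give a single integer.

5

A → match
B → no match
C → match
D → match
E → match
F → match
Total matched: 5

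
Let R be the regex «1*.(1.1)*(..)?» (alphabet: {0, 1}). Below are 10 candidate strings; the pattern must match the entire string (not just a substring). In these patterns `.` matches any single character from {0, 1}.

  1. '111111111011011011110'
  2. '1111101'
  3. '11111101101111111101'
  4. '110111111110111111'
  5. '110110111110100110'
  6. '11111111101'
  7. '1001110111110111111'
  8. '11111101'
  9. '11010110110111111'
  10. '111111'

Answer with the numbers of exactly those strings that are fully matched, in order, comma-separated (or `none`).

2, 3, 4, 6, 8, 9, 10

1 → no match
2. '1111101' → match
3 → match
4 → match
5 → no match
6. '11111111101' → match
7 → no match
8. '11111101' → match
9 → match
10. '111111' → match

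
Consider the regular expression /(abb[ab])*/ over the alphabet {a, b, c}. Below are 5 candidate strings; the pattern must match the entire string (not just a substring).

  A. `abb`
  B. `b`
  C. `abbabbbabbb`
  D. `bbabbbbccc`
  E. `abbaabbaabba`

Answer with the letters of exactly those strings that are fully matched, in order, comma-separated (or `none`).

A → no match
B → no match
C → no match
D → no match
E → match

E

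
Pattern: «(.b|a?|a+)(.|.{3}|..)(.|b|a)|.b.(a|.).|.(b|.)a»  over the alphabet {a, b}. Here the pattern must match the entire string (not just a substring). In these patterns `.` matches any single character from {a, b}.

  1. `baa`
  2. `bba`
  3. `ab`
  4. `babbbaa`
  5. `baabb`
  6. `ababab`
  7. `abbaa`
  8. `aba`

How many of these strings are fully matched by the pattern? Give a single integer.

1. `baa` → match
2. `bba` → match
3. `ab` → match
4. `babbbaa` → no match
5. `baabb` → no match
6. `ababab` → match
7. `abbaa` → match
8. `aba` → match
Total matched: 6

6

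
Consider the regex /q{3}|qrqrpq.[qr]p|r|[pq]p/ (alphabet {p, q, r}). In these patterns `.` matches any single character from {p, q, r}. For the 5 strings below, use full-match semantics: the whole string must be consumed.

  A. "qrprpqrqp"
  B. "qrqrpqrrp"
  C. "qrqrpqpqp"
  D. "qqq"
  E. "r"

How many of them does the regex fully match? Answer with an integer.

A → no match
B → match
C → match
D → match
E → match
Total matched: 4

4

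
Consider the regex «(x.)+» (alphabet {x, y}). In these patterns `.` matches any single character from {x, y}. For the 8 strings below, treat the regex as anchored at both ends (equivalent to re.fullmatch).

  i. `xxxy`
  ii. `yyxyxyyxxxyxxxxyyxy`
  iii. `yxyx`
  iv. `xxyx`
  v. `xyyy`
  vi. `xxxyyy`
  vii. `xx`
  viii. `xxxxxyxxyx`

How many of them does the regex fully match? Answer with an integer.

2

i. `xxxy` → match
ii → no match — must start with `x`
iii. `yxyx` → no match — must start with `x`
iv. `xxyx` → no match
v. `xyyy` → no match
vi. `xxxyyy` → no match
vii. `xx` → match
viii. `xxxxxyxxyx` → no match
Total matched: 2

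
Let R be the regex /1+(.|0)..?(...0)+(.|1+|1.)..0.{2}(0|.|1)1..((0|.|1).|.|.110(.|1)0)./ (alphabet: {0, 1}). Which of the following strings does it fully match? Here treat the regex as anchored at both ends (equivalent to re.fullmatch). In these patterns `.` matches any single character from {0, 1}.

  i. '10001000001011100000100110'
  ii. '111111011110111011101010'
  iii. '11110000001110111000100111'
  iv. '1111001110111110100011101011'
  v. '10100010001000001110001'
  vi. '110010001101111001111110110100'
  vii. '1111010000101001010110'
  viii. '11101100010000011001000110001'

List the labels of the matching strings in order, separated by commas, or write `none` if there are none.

i, vi, vii

i → match
ii → no match
iii → no match
iv → no match
v → no match
vi → match
vii → match
viii → no match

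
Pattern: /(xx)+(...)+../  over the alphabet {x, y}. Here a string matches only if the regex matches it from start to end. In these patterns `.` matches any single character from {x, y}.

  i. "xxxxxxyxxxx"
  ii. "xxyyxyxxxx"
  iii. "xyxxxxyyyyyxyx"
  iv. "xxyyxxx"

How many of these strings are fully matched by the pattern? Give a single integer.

i → match
ii → match
iii → no match — must start with "xx"
iv → match
Total matched: 3

3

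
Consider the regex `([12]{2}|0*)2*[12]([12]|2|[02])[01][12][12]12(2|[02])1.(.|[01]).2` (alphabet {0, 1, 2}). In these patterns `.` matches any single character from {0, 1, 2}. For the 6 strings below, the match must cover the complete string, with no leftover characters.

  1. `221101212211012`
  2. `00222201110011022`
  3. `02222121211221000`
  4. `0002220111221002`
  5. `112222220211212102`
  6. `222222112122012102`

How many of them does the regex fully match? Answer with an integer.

1 → match
2 → no match
3 → no match — must end with `2`
4 → no match
5 → no match
6 → no match
Total matched: 1

1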